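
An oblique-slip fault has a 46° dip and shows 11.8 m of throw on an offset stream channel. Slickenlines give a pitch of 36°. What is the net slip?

27.9 m

dip-slip = throw / sin(dip) = 11.8 / sin(46°) = 16.40 m
net slip = dip-slip / sin(rake) = 16.40 / sin(36°) = 27.9 m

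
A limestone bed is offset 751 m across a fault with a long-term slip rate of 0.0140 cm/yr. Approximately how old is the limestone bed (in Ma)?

age = offset / rate = 751 m / (0.0140 cm/yr) = 5.36e+06 yr = 5.36 Ma

5.36 Ma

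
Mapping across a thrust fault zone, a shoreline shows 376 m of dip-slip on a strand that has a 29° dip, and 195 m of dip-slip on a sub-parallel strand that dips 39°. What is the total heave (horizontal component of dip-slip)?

heave_A = 376 × cos(29°) = 328.9 m
heave_B = 195 × cos(39°) = 151.5 m
total = 328.9 + 151.5 = 480 m

480 m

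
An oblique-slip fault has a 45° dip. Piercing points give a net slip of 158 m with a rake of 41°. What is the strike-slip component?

strike-slip = net slip × cos(rake) = 158 m × cos(41°) = 119 m

119 m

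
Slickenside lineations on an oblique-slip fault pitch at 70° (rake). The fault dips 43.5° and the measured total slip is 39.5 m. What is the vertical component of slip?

dip-slip = net slip × sin(rake) = 39.5 m × sin(70°) = 37.12 m
throw = dip-slip × sin(dip) = 37.12 × sin(43.5°) = 25.6 m

25.6 m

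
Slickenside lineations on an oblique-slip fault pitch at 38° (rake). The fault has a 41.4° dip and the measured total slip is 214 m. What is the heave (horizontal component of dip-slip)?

98.8 m

dip-slip = net slip × sin(rake) = 214 m × sin(38°) = 131.8 m
heave = dip-slip × cos(dip) = 131.8 × cos(41.4°) = 98.8 m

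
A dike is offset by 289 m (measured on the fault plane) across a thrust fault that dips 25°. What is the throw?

122 m

throw = dip-slip × sin(dip) = 289 m × sin(25°) = 122 m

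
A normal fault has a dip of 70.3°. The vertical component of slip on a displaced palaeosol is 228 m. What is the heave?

heave = throw / tan(dip) = 228 / tan(70.3°) = 81.6 m

81.6 m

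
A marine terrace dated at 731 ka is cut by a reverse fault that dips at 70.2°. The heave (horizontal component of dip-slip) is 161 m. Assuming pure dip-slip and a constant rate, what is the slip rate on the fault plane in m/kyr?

dip-slip = heave / cos(dip) = 161 m / cos(70.2°) = 475.3 m
rate = 475.3 m / 731 ka = 0.000650 m/yr = 0.650 m/kyr

0.650 m/kyr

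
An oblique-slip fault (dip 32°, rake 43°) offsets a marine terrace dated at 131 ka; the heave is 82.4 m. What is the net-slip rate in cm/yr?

0.109 cm/yr

dip-slip = heave / cos(dip) = 82.4 / cos(32°) = 97.16 m
net slip = dip-slip / sin(rake) = 97.16 / sin(43°) = 142.5 m
rate = 142.5 m / 131 ka = 0.00109 m/yr = 0.109 cm/yr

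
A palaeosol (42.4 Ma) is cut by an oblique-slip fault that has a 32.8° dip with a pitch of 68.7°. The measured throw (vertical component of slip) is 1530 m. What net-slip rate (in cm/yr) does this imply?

dip-slip = throw / sin(dip) = 1530 / sin(32.8°) = 2824 m
net slip = dip-slip / sin(rake) = 2824 / sin(68.7°) = 3031 m
rate = 3031 m / 42.4 Ma = 0.0000715 m/yr = 0.00715 cm/yr

0.00715 cm/yr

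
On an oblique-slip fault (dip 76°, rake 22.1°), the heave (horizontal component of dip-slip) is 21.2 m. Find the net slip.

dip-slip = heave / cos(dip) = 21.2 / cos(76°) = 87.63 m
net slip = dip-slip / sin(rake) = 87.63 / sin(22.1°) = 233 m

233 m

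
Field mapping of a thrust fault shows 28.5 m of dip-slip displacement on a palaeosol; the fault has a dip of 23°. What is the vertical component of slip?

throw = dip-slip × sin(dip) = 28.5 m × sin(23°) = 11.1 m

11.1 m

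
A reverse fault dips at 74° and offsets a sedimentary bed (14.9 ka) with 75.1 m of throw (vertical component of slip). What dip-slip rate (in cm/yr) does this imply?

0.524 cm/yr

dip-slip = throw / sin(dip) = 75.1 m / sin(74°) = 78.13 m
rate = 78.13 m / 14.9 ka = 0.00524 m/yr = 0.524 cm/yr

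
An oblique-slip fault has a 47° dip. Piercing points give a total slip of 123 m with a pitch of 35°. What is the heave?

48.1 m

dip-slip = net slip × sin(rake) = 123 m × sin(35°) = 70.55 m
heave = dip-slip × cos(dip) = 70.55 × cos(47°) = 48.1 m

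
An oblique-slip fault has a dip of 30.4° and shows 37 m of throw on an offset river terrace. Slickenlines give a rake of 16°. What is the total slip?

dip-slip = throw / sin(dip) = 37 / sin(30.4°) = 73.12 m
net slip = dip-slip / sin(rake) = 73.12 / sin(16°) = 265 m

265 m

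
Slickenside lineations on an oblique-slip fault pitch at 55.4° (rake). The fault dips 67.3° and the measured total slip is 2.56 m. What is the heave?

dip-slip = net slip × sin(rake) = 2.56 m × sin(55.4°) = 2.107 m
heave = dip-slip × cos(dip) = 2.107 × cos(67.3°) = 0.813 m

0.813 m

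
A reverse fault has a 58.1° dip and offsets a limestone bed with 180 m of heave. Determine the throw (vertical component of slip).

throw = heave × tan(dip) = 180 × tan(58.1°) = 289 m

289 m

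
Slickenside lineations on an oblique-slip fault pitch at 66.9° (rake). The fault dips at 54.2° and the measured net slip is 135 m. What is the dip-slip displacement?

dip-slip = net slip × sin(rake) = 135 m × sin(66.9°) = 124 m

124 m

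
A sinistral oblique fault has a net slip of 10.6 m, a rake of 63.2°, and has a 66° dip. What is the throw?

8.64 m

dip-slip = net slip × sin(rake) = 10.6 m × sin(63.2°) = 9.461 m
throw = dip-slip × sin(dip) = 9.461 × sin(66°) = 8.64 m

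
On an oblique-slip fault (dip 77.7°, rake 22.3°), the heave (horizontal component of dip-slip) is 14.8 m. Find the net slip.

183 m

dip-slip = heave / cos(dip) = 14.8 / cos(77.7°) = 69.47 m
net slip = dip-slip / sin(rake) = 69.47 / sin(22.3°) = 183 m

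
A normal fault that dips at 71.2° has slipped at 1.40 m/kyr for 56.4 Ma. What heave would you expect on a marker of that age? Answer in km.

25.4 km

dip-slip = rate × time = 1.40 m/kyr × 56.4 Ma = 78960 m
heave = dip-slip × cos(dip) = 78960 × cos(71.2°) = 25400 m = 25.4 km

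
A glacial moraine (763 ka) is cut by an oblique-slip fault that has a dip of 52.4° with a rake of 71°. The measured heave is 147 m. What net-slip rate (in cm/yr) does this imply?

dip-slip = heave / cos(dip) = 147 / cos(52.4°) = 240.9 m
net slip = dip-slip / sin(rake) = 240.9 / sin(71°) = 254.8 m
rate = 254.8 m / 763 ka = 0.000334 m/yr = 0.0334 cm/yr

0.0334 cm/yr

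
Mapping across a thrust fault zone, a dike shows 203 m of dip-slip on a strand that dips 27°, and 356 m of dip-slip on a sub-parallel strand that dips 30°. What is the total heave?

heave_A = 203 × cos(27°) = 180.9 m
heave_B = 356 × cos(30°) = 308.3 m
total = 180.9 + 308.3 = 489 m

489 m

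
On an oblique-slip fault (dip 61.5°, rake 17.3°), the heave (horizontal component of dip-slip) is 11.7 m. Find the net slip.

dip-slip = heave / cos(dip) = 11.7 / cos(61.5°) = 24.52 m
net slip = dip-slip / sin(rake) = 24.52 / sin(17.3°) = 82.5 m

82.5 m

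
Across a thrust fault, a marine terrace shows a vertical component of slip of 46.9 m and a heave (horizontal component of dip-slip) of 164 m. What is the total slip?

171 m

net slip = √(throw² + heave²) = √(46.9² + 164²) = 171 m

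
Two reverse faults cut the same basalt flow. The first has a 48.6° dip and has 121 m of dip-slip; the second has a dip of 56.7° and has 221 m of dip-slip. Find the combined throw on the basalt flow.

throw_A = 121 × sin(48.6°) = 90.76 m
throw_B = 221 × sin(56.7°) = 184.7 m
total = 90.76 + 184.7 = 275 m

275 m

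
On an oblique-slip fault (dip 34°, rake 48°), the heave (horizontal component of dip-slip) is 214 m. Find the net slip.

347 m

dip-slip = heave / cos(dip) = 214 / cos(34°) = 258.1 m
net slip = dip-slip / sin(rake) = 258.1 / sin(48°) = 347 m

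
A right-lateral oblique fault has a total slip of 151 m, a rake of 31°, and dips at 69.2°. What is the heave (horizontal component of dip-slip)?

dip-slip = net slip × sin(rake) = 151 m × sin(31°) = 77.77 m
heave = dip-slip × cos(dip) = 77.77 × cos(69.2°) = 27.6 m

27.6 m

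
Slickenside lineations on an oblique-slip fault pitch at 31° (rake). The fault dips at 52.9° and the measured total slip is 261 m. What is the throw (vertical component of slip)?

dip-slip = net slip × sin(rake) = 261 m × sin(31°) = 134.4 m
throw = dip-slip × sin(dip) = 134.4 × sin(52.9°) = 107 m

107 m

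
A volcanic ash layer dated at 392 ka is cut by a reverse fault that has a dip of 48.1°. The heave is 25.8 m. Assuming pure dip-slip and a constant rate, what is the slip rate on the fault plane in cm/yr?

0.00986 cm/yr

dip-slip = heave / cos(dip) = 25.8 m / cos(48.1°) = 38.63 m
rate = 38.63 m / 392 ka = 0.0000986 m/yr = 0.00986 cm/yr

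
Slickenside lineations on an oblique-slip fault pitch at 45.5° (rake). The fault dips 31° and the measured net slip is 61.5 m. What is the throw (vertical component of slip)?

22.6 m

dip-slip = net slip × sin(rake) = 61.5 m × sin(45.5°) = 43.86 m
throw = dip-slip × sin(dip) = 43.86 × sin(31°) = 22.6 m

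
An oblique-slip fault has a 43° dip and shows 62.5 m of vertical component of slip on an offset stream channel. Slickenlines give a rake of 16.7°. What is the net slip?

319 m

dip-slip = throw / sin(dip) = 62.5 / sin(43°) = 91.64 m
net slip = dip-slip / sin(rake) = 91.64 / sin(16.7°) = 319 m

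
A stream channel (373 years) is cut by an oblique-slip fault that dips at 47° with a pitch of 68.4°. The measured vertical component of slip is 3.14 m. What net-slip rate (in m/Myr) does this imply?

12400 m/Myr

dip-slip = throw / sin(dip) = 3.14 / sin(47°) = 4.293 m
net slip = dip-slip / sin(rake) = 4.293 / sin(68.4°) = 4.618 m
rate = 4.618 m / 373 years = 0.0124 m/yr = 12400 m/Myr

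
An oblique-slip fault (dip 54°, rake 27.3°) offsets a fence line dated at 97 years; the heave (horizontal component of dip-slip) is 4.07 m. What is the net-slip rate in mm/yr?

dip-slip = heave / cos(dip) = 4.07 / cos(54°) = 6.924 m
net slip = dip-slip / sin(rake) = 6.924 / sin(27.3°) = 15.10 m
rate = 15.10 m / 97 years = 0.156 m/yr = 156 mm/yr

156 mm/yr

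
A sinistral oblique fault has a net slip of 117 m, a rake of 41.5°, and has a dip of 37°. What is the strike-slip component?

strike-slip = net slip × cos(rake) = 117 m × cos(41.5°) = 87.6 m

87.6 m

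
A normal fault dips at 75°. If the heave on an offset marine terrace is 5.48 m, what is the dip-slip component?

21.2 m

dip-slip = heave / cos(dip) = 5.48 / cos(75°) = 21.2 m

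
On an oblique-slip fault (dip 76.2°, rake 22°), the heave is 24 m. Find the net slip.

dip-slip = heave / cos(dip) = 24 / cos(76.2°) = 100.6 m
net slip = dip-slip / sin(rake) = 100.6 / sin(22°) = 269 m

269 m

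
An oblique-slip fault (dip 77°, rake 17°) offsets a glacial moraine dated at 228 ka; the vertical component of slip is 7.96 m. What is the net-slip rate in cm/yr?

0.0123 cm/yr

dip-slip = throw / sin(dip) = 7.96 / sin(77°) = 8.169 m
net slip = dip-slip / sin(rake) = 8.169 / sin(17°) = 27.94 m
rate = 27.94 m / 228 ka = 0.000123 m/yr = 0.0123 cm/yr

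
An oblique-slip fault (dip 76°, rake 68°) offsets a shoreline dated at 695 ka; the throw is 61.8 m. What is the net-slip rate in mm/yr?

0.0988 mm/yr

dip-slip = throw / sin(dip) = 61.8 / sin(76°) = 63.69 m
net slip = dip-slip / sin(rake) = 63.69 / sin(68°) = 68.69 m
rate = 68.69 m / 695 ka = 0.0000988 m/yr = 0.0988 mm/yr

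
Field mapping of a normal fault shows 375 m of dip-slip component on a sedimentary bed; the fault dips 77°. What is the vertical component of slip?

365 m

throw = dip-slip × sin(dip) = 375 m × sin(77°) = 365 m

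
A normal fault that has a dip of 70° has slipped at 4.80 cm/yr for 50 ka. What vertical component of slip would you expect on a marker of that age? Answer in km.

dip-slip = rate × time = 4.80 cm/yr × 50 ka = 2400 m
throw = dip-slip × sin(dip) = 2400 × sin(70°) = 2260 m = 2.26 km

2.26 km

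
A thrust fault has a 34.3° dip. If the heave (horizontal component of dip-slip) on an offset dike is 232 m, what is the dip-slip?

281 m

dip-slip = heave / cos(dip) = 232 / cos(34.3°) = 281 m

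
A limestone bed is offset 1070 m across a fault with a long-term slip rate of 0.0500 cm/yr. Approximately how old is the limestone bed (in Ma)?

age = offset / rate = 1070 m / (0.0500 cm/yr) = 2.14e+06 yr = 2.14 Ma

2.14 Ma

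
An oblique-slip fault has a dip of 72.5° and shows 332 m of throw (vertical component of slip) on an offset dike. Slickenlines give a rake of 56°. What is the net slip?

dip-slip = throw / sin(dip) = 332 / sin(72.5°) = 348.1 m
net slip = dip-slip / sin(rake) = 348.1 / sin(56°) = 420 m

420 m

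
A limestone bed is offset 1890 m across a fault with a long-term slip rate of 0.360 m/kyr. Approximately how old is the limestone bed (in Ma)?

age = offset / rate = 1890 m / (0.360 m/kyr) = 5.25e+06 yr = 5.25 Ma

5.25 Ma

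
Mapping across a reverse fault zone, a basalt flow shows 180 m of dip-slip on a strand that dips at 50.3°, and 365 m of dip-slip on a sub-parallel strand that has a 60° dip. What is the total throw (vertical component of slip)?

455 m

throw_A = 180 × sin(50.3°) = 138.5 m
throw_B = 365 × sin(60°) = 316.1 m
total = 138.5 + 316.1 = 455 m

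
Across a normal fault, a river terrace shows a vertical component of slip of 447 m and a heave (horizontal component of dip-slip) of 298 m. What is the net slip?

net slip = √(throw² + heave²) = √(447² + 298²) = 537 m

537 m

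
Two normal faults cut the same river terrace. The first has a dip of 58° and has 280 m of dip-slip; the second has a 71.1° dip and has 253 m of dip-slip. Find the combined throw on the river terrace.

throw_A = 280 × sin(58°) = 237.5 m
throw_B = 253 × sin(71.1°) = 239.4 m
total = 237.5 + 239.4 = 477 m

477 m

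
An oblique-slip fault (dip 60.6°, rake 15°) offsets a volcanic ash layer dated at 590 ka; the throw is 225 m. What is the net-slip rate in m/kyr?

1.69 m/kyr

dip-slip = throw / sin(dip) = 225 / sin(60.6°) = 258.3 m
net slip = dip-slip / sin(rake) = 258.3 / sin(15°) = 997.8 m
rate = 997.8 m / 590 ka = 0.00169 m/yr = 1.69 m/kyr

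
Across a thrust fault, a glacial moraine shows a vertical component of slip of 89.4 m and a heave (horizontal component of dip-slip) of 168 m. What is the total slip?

190 m

net slip = √(throw² + heave²) = √(89.4² + 168²) = 190 m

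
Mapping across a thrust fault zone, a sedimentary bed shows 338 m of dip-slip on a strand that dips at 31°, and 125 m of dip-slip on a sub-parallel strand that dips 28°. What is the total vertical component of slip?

233 m

throw_A = 338 × sin(31°) = 174.1 m
throw_B = 125 × sin(28°) = 58.68 m
total = 174.1 + 58.68 = 233 m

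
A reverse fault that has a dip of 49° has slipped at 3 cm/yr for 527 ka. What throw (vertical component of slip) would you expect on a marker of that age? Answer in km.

dip-slip = rate × time = 3 cm/yr × 527 ka = 15810 m
throw = dip-slip × sin(dip) = 15810 × sin(49°) = 11900 m = 11.9 km

11.9 km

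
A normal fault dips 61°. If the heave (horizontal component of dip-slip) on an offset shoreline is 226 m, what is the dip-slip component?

dip-slip = heave / cos(dip) = 226 / cos(61°) = 466 m

466 m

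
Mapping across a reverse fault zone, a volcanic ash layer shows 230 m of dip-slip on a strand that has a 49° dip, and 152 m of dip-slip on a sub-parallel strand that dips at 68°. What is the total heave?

208 m

heave_A = 230 × cos(49°) = 150.9 m
heave_B = 152 × cos(68°) = 56.94 m
total = 150.9 + 56.94 = 208 m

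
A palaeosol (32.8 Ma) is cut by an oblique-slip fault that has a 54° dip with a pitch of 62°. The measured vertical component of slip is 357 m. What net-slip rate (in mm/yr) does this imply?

0.0152 mm/yr

dip-slip = throw / sin(dip) = 357 / sin(54°) = 441.3 m
net slip = dip-slip / sin(rake) = 441.3 / sin(62°) = 499.8 m
rate = 499.8 m / 32.8 Ma = 0.0000152 m/yr = 0.0152 mm/yr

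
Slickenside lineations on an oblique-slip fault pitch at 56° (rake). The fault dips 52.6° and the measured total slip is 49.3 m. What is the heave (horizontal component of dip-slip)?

dip-slip = net slip × sin(rake) = 49.3 m × sin(56°) = 40.87 m
heave = dip-slip × cos(dip) = 40.87 × cos(52.6°) = 24.8 m

24.8 m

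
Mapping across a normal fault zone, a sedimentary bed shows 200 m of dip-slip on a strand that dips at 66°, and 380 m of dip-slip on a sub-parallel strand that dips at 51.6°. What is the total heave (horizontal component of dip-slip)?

317 m

heave_A = 200 × cos(66°) = 81.35 m
heave_B = 380 × cos(51.6°) = 236 m
total = 81.35 + 236 = 317 m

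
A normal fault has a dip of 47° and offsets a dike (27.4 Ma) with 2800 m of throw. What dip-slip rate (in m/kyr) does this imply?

dip-slip = throw / sin(dip) = 2800 m / sin(47°) = 3829 m
rate = 3829 m / 27.4 Ma = 0.000140 m/yr = 0.140 m/kyr

0.140 m/kyr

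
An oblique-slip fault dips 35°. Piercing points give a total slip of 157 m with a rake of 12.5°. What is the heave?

27.8 m

dip-slip = net slip × sin(rake) = 157 m × sin(12.5°) = 33.98 m
heave = dip-slip × cos(dip) = 33.98 × cos(35°) = 27.8 m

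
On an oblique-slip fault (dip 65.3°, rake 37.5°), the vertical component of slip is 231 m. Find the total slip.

dip-slip = throw / sin(dip) = 231 / sin(65.3°) = 254.3 m
net slip = dip-slip / sin(rake) = 254.3 / sin(37.5°) = 418 m

418 m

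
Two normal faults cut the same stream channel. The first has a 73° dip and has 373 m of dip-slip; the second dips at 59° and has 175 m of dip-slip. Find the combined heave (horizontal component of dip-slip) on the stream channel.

heave_A = 373 × cos(73°) = 109.1 m
heave_B = 175 × cos(59°) = 90.13 m
total = 109.1 + 90.13 = 199 m

199 m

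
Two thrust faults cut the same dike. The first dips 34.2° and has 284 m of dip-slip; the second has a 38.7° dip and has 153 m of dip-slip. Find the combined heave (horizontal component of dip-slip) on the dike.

heave_A = 284 × cos(34.2°) = 234.9 m
heave_B = 153 × cos(38.7°) = 119.4 m
total = 234.9 + 119.4 = 354 m

354 m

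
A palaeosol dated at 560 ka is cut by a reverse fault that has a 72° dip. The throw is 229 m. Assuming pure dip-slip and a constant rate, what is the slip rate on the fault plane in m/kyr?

dip-slip = throw / sin(dip) = 229 m / sin(72°) = 240.8 m
rate = 240.8 m / 560 ka = 0.000430 m/yr = 0.430 m/kyr

0.430 m/kyr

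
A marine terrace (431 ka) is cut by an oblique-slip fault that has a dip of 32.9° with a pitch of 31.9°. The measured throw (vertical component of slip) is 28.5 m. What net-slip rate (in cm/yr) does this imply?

dip-slip = throw / sin(dip) = 28.5 / sin(32.9°) = 52.47 m
net slip = dip-slip / sin(rake) = 52.47 / sin(31.9°) = 99.29 m
rate = 99.29 m / 431 ka = 0.000230 m/yr = 0.0230 cm/yr

0.0230 cm/yr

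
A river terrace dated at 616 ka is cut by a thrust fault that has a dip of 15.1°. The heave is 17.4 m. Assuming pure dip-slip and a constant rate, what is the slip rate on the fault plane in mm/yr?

dip-slip = heave / cos(dip) = 17.4 m / cos(15.1°) = 18.02 m
rate = 18.02 m / 616 ka = 0.0000293 m/yr = 0.0293 mm/yr

0.0293 mm/yr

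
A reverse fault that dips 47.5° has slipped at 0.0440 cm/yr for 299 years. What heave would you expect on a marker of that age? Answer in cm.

dip-slip = rate × time = 0.0440 cm/yr × 299 years = 0.1316 m
heave = dip-slip × cos(dip) = 0.1316 × cos(47.5°) = 0.0889 m = 8.89 cm

8.89 cm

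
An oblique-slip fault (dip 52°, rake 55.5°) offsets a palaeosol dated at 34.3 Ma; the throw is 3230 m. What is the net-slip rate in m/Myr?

dip-slip = throw / sin(dip) = 3230 / sin(52°) = 4099 m
net slip = dip-slip / sin(rake) = 4099 / sin(55.5°) = 4974 m
rate = 4974 m / 34.3 Ma = 0.000145 m/yr = 145 m/Myr

145 m/Myr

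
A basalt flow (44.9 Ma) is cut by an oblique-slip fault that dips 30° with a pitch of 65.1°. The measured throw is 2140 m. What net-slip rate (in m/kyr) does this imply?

dip-slip = throw / sin(dip) = 2140 / sin(30°) = 4280 m
net slip = dip-slip / sin(rake) = 4280 / sin(65.1°) = 4719 m
rate = 4719 m / 44.9 Ma = 0.000105 m/yr = 0.105 m/kyr

0.105 m/kyr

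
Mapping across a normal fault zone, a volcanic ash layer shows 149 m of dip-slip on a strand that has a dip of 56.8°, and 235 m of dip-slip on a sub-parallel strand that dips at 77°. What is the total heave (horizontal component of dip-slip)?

134 m

heave_A = 149 × cos(56.8°) = 81.59 m
heave_B = 235 × cos(77°) = 52.86 m
total = 81.59 + 52.86 = 134 m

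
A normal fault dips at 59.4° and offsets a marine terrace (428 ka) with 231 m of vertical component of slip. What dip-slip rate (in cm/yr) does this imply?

0.0627 cm/yr

dip-slip = throw / sin(dip) = 231 m / sin(59.4°) = 268.4 m
rate = 268.4 m / 428 ka = 0.000627 m/yr = 0.0627 cm/yr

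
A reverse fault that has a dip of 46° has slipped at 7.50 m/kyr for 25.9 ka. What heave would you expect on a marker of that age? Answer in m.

135 m

dip-slip = rate × time = 7.50 m/kyr × 25.9 ka = 194.2 m
heave = dip-slip × cos(dip) = 194.2 × cos(46°) = 135 m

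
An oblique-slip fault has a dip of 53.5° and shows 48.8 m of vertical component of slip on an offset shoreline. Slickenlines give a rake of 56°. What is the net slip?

dip-slip = throw / sin(dip) = 48.8 / sin(53.5°) = 60.71 m
net slip = dip-slip / sin(rake) = 60.71 / sin(56°) = 73.2 m

73.2 m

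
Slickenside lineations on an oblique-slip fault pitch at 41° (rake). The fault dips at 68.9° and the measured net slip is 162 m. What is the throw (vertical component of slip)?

dip-slip = net slip × sin(rake) = 162 m × sin(41°) = 106.3 m
throw = dip-slip × sin(dip) = 106.3 × sin(68.9°) = 99.2 m

99.2 m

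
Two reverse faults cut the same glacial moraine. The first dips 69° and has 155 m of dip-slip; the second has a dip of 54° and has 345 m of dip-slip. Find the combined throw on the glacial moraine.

424 m

throw_A = 155 × sin(69°) = 144.7 m
throw_B = 345 × sin(54°) = 279.1 m
total = 144.7 + 279.1 = 424 m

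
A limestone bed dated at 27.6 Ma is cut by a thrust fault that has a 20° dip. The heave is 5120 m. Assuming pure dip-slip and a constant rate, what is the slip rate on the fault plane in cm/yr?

0.0197 cm/yr

dip-slip = heave / cos(dip) = 5120 m / cos(20°) = 5449 m
rate = 5449 m / 27.6 Ma = 0.000197 m/yr = 0.0197 cm/yr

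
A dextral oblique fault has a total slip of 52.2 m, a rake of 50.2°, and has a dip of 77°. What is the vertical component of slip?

dip-slip = net slip × sin(rake) = 52.2 m × sin(50.2°) = 40.10 m
throw = dip-slip × sin(dip) = 40.10 × sin(77°) = 39.1 m

39.1 m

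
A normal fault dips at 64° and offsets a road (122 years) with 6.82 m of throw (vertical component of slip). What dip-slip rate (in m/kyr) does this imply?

62.2 m/kyr

dip-slip = throw / sin(dip) = 6.82 m / sin(64°) = 7.588 m
rate = 7.588 m / 122 years = 0.0622 m/yr = 62.2 m/kyr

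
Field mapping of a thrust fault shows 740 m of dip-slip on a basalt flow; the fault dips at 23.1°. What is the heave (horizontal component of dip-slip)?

681 m

heave = dip-slip × cos(dip) = 740 m × cos(23.1°) = 681 m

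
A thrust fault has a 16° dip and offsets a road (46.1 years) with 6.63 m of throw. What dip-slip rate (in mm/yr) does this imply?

522 mm/yr

dip-slip = throw / sin(dip) = 6.63 m / sin(16°) = 24.05 m
rate = 24.05 m / 46.1 years = 0.522 m/yr = 522 mm/yr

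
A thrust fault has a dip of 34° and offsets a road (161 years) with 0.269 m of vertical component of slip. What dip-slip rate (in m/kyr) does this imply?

dip-slip = throw / sin(dip) = 0.269 m / sin(34°) = 0.4811 m
rate = 0.4811 m / 161 years = 0.00299 m/yr = 2.99 m/kyr

2.99 m/kyr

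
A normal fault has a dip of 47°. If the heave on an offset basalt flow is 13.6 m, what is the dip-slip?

dip-slip = heave / cos(dip) = 13.6 / cos(47°) = 19.9 m

19.9 m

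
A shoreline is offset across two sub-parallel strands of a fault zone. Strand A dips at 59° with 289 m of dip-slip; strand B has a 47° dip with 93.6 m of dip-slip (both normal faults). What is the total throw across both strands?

throw_A = 289 × sin(59°) = 247.7 m
throw_B = 93.6 × sin(47°) = 68.45 m
total = 247.7 + 68.45 = 316 m

316 m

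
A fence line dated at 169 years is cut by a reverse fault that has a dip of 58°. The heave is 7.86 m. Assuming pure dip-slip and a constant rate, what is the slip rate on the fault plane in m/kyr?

dip-slip = heave / cos(dip) = 7.86 m / cos(58°) = 14.83 m
rate = 14.83 m / 169 years = 0.0878 m/yr = 87.8 m/kyr

87.8 m/kyr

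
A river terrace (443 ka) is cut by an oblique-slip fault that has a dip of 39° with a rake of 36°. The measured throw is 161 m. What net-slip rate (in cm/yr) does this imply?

dip-slip = throw / sin(dip) = 161 / sin(39°) = 255.8 m
net slip = dip-slip / sin(rake) = 255.8 / sin(36°) = 435.2 m
rate = 435.2 m / 443 ka = 0.000982 m/yr = 0.0982 cm/yr

0.0982 cm/yr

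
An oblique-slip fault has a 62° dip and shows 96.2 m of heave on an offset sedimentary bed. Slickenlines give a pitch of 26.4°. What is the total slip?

dip-slip = heave / cos(dip) = 96.2 / cos(62°) = 204.9 m
net slip = dip-slip / sin(rake) = 204.9 / sin(26.4°) = 461 m

461 m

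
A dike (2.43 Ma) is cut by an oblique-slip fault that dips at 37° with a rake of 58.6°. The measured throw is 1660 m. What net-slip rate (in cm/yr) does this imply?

dip-slip = throw / sin(dip) = 1660 / sin(37°) = 2758 m
net slip = dip-slip / sin(rake) = 2758 / sin(58.6°) = 3232 m
rate = 3232 m / 2.43 Ma = 0.00133 m/yr = 0.133 cm/yr

0.133 cm/yr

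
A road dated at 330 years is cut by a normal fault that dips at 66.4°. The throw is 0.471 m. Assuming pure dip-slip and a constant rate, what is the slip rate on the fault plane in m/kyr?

1.56 m/kyr

dip-slip = throw / sin(dip) = 0.471 m / sin(66.4°) = 0.5140 m
rate = 0.5140 m / 330 years = 0.00156 m/yr = 1.56 m/kyr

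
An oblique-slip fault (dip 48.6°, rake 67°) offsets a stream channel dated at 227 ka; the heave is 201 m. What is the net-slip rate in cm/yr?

dip-slip = heave / cos(dip) = 201 / cos(48.6°) = 303.9 m
net slip = dip-slip / sin(rake) = 303.9 / sin(67°) = 330.2 m
rate = 330.2 m / 227 ka = 0.00145 m/yr = 0.145 cm/yr

0.145 cm/yr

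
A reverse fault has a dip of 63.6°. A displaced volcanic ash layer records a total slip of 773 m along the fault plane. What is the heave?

344 m

heave = dip-slip × cos(dip) = 773 m × cos(63.6°) = 344 m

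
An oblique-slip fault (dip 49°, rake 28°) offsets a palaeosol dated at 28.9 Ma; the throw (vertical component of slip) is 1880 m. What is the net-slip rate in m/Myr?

dip-slip = throw / sin(dip) = 1880 / sin(49°) = 2491 m
net slip = dip-slip / sin(rake) = 2491 / sin(28°) = 5306 m
rate = 5306 m / 28.9 Ma = 0.000184 m/yr = 184 m/Myr

184 m/Myr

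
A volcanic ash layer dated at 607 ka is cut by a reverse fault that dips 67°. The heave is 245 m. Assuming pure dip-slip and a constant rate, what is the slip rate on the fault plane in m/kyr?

dip-slip = heave / cos(dip) = 245 m / cos(67°) = 627 m
rate = 627 m / 607 ka = 0.00103 m/yr = 1.03 m/kyr

1.03 m/kyr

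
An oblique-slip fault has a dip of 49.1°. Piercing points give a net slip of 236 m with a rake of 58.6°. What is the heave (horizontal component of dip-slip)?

132 m

dip-slip = net slip × sin(rake) = 236 m × sin(58.6°) = 201.4 m
heave = dip-slip × cos(dip) = 201.4 × cos(49.1°) = 132 m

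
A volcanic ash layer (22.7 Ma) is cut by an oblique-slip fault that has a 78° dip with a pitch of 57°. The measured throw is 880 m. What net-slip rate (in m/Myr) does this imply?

47.3 m/Myr

dip-slip = throw / sin(dip) = 880 / sin(78°) = 899.7 m
net slip = dip-slip / sin(rake) = 899.7 / sin(57°) = 1073 m
rate = 1073 m / 22.7 Ma = 0.0000473 m/yr = 47.3 m/Myr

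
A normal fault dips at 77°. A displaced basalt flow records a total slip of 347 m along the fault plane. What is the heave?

heave = dip-slip × cos(dip) = 347 m × cos(77°) = 78.1 m

78.1 m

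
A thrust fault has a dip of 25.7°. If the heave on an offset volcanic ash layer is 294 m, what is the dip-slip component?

dip-slip = heave / cos(dip) = 294 / cos(25.7°) = 326 m

326 m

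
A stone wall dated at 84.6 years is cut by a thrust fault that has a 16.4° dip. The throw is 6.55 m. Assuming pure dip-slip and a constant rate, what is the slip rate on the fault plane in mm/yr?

dip-slip = throw / sin(dip) = 6.55 m / sin(16.4°) = 23.20 m
rate = 23.20 m / 84.6 years = 0.274 m/yr = 274 mm/yr

274 mm/yr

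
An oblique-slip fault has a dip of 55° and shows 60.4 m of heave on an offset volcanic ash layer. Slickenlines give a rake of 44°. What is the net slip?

dip-slip = heave / cos(dip) = 60.4 / cos(55°) = 105.3 m
net slip = dip-slip / sin(rake) = 105.3 / sin(44°) = 152 m

152 m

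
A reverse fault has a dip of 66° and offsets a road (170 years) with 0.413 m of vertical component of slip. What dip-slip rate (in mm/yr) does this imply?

2.66 mm/yr

dip-slip = throw / sin(dip) = 0.413 m / sin(66°) = 0.4521 m
rate = 0.4521 m / 170 years = 0.00266 m/yr = 2.66 mm/yr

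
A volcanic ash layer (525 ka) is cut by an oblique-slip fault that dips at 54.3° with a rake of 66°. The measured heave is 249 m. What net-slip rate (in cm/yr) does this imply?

dip-slip = heave / cos(dip) = 249 / cos(54.3°) = 426.7 m
net slip = dip-slip / sin(rake) = 426.7 / sin(66°) = 467.1 m
rate = 467.1 m / 525 ka = 0.000890 m/yr = 0.0890 cm/yr

0.0890 cm/yr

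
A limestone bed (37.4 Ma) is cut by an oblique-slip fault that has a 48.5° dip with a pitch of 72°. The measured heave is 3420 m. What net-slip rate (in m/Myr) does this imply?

145 m/Myr

dip-slip = heave / cos(dip) = 3420 / cos(48.5°) = 5161 m
net slip = dip-slip / sin(rake) = 5161 / sin(72°) = 5427 m
rate = 5427 m / 37.4 Ma = 0.000145 m/yr = 145 m/Myr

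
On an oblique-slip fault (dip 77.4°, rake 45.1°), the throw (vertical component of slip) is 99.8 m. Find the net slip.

dip-slip = throw / sin(dip) = 99.8 / sin(77.4°) = 102.3 m
net slip = dip-slip / sin(rake) = 102.3 / sin(45.1°) = 144 m

144 m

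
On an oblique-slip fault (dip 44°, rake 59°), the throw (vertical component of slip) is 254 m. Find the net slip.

427 m

dip-slip = throw / sin(dip) = 254 / sin(44°) = 365.6 m
net slip = dip-slip / sin(rake) = 365.6 / sin(59°) = 427 m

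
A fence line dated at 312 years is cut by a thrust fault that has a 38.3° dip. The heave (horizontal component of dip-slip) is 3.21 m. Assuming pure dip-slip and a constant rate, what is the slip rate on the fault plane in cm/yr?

dip-slip = heave / cos(dip) = 3.21 m / cos(38.3°) = 4.090 m
rate = 4.090 m / 312 years = 0.0131 m/yr = 1.31 cm/yr

1.31 cm/yr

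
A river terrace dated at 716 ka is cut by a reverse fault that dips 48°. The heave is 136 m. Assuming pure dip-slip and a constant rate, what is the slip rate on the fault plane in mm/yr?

dip-slip = heave / cos(dip) = 136 m / cos(48°) = 203.2 m
rate = 203.2 m / 716 ka = 0.000284 m/yr = 0.284 mm/yr

0.284 mm/yr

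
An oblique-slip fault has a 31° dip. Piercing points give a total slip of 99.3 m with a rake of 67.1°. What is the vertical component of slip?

47.1 m

dip-slip = net slip × sin(rake) = 99.3 m × sin(67.1°) = 91.47 m
throw = dip-slip × sin(dip) = 91.47 × sin(31°) = 47.1 m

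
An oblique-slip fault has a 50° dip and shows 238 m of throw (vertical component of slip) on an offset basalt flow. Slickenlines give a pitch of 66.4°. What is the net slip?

339 m

dip-slip = throw / sin(dip) = 238 / sin(50°) = 310.7 m
net slip = dip-slip / sin(rake) = 310.7 / sin(66.4°) = 339 m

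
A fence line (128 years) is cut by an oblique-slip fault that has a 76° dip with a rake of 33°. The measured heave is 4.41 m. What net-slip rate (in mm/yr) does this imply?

261 mm/yr

dip-slip = heave / cos(dip) = 4.41 / cos(76°) = 18.23 m
net slip = dip-slip / sin(rake) = 18.23 / sin(33°) = 33.47 m
rate = 33.47 m / 128 years = 0.261 m/yr = 261 mm/yr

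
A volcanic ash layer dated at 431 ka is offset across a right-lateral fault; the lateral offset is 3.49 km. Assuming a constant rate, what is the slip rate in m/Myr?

8100 m/Myr

rate = 3.49 km / 431 ka = 0.00810 m/yr = 8100 m/Myr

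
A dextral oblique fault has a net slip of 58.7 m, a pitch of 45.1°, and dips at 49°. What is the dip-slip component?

41.6 m

dip-slip = net slip × sin(rake) = 58.7 m × sin(45.1°) = 41.6 m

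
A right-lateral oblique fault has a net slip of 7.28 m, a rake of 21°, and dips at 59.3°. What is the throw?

dip-slip = net slip × sin(rake) = 7.28 m × sin(21°) = 2.609 m
throw = dip-slip × sin(dip) = 2.609 × sin(59.3°) = 2.24 m

2.24 m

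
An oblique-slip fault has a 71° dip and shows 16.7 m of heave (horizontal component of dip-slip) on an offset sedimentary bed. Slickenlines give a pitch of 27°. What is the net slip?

113 m

dip-slip = heave / cos(dip) = 16.7 / cos(71°) = 51.29 m
net slip = dip-slip / sin(rake) = 51.29 / sin(27°) = 113 m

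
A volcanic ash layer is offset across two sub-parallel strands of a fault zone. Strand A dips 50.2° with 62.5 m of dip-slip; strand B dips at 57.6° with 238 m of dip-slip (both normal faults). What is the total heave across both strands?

heave_A = 62.5 × cos(50.2°) = 40.01 m
heave_B = 238 × cos(57.6°) = 127.5 m
total = 40.01 + 127.5 = 168 m

168 m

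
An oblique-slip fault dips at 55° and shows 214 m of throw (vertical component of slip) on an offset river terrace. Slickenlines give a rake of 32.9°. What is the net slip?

481 m

dip-slip = throw / sin(dip) = 214 / sin(55°) = 261.2 m
net slip = dip-slip / sin(rake) = 261.2 / sin(32.9°) = 481 m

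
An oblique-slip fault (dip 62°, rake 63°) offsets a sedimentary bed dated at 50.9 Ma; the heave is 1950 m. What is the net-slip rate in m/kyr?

0.0916 m/kyr

dip-slip = heave / cos(dip) = 1950 / cos(62°) = 4154 m
net slip = dip-slip / sin(rake) = 4154 / sin(63°) = 4662 m
rate = 4662 m / 50.9 Ma = 0.0000916 m/yr = 0.0916 m/kyr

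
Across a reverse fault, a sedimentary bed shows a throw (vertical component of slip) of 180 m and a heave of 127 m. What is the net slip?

net slip = √(throw² + heave²) = √(180² + 127²) = 220 m

220 m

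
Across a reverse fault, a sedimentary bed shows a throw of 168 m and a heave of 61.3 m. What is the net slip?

179 m

net slip = √(throw² + heave²) = √(168² + 61.3²) = 179 m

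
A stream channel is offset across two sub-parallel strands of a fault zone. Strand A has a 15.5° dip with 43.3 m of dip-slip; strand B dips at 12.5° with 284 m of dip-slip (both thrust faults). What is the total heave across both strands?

319 m

heave_A = 43.3 × cos(15.5°) = 41.73 m
heave_B = 284 × cos(12.5°) = 277.3 m
total = 41.73 + 277.3 = 319 m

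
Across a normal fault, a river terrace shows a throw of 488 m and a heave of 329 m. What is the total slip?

net slip = √(throw² + heave²) = √(488² + 329²) = 589 m

589 m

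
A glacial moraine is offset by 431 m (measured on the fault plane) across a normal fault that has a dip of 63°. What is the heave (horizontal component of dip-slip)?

heave = dip-slip × cos(dip) = 431 m × cos(63°) = 196 m

196 m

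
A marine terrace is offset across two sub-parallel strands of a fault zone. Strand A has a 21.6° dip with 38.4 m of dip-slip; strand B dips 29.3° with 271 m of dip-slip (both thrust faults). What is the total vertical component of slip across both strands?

147 m

throw_A = 38.4 × sin(21.6°) = 14.14 m
throw_B = 271 × sin(29.3°) = 132.6 m
total = 14.14 + 132.6 = 147 m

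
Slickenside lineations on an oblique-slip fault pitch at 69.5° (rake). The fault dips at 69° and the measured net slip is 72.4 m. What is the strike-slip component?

25.4 m

strike-slip = net slip × cos(rake) = 72.4 m × cos(69.5°) = 25.4 m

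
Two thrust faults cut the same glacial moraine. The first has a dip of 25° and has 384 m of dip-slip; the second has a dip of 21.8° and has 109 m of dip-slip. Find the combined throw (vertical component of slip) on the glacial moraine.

203 m

throw_A = 384 × sin(25°) = 162.3 m
throw_B = 109 × sin(21.8°) = 40.48 m
total = 162.3 + 40.48 = 203 m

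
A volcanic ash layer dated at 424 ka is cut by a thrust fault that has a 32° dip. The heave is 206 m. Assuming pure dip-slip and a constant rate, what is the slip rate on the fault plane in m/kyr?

0.573 m/kyr

dip-slip = heave / cos(dip) = 206 m / cos(32°) = 242.9 m
rate = 242.9 m / 424 ka = 0.000573 m/yr = 0.573 m/kyr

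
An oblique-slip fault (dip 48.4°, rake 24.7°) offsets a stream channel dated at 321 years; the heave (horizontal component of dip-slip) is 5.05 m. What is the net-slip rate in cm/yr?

5.67 cm/yr

dip-slip = heave / cos(dip) = 5.05 / cos(48.4°) = 7.606 m
net slip = dip-slip / sin(rake) = 7.606 / sin(24.7°) = 18.20 m
rate = 18.20 m / 321 years = 0.0567 m/yr = 5.67 cm/yr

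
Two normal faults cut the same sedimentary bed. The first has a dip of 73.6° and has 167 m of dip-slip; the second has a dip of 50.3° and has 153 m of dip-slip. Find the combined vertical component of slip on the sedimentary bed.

278 m

throw_A = 167 × sin(73.6°) = 160.2 m
throw_B = 153 × sin(50.3°) = 117.7 m
total = 160.2 + 117.7 = 278 m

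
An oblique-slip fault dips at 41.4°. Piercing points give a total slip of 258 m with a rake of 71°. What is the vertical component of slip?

dip-slip = net slip × sin(rake) = 258 m × sin(71°) = 243.9 m
throw = dip-slip × sin(dip) = 243.9 × sin(41.4°) = 161 m

161 m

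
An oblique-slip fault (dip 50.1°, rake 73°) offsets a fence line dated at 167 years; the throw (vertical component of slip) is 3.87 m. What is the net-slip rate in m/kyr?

dip-slip = throw / sin(dip) = 3.87 / sin(50.1°) = 5.045 m
net slip = dip-slip / sin(rake) = 5.045 / sin(73°) = 5.275 m
rate = 5.275 m / 167 years = 0.0316 m/yr = 31.6 m/kyr

31.6 m/kyr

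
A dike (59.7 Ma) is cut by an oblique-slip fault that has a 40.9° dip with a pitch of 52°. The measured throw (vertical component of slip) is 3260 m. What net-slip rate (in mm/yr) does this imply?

dip-slip = throw / sin(dip) = 3260 / sin(40.9°) = 4979 m
net slip = dip-slip / sin(rake) = 4979 / sin(52°) = 6319 m
rate = 6319 m / 59.7 Ma = 0.000106 m/yr = 0.106 mm/yr

0.106 mm/yr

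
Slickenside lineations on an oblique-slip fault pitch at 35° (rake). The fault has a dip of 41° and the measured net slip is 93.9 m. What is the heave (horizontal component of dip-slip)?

40.6 m

dip-slip = net slip × sin(rake) = 93.9 m × sin(35°) = 53.86 m
heave = dip-slip × cos(dip) = 53.86 × cos(41°) = 40.6 m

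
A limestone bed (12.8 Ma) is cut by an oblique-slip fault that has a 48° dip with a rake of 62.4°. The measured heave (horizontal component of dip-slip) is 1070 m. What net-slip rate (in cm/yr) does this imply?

dip-slip = heave / cos(dip) = 1070 / cos(48°) = 1599 m
net slip = dip-slip / sin(rake) = 1599 / sin(62.4°) = 1804 m
rate = 1804 m / 12.8 Ma = 0.000141 m/yr = 0.0141 cm/yr

0.0141 cm/yr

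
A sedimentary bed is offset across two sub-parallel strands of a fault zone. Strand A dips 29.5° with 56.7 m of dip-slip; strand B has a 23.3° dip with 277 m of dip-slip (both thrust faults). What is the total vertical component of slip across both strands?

throw_A = 56.7 × sin(29.5°) = 27.92 m
throw_B = 277 × sin(23.3°) = 109.6 m
total = 27.92 + 109.6 = 137 m

137 m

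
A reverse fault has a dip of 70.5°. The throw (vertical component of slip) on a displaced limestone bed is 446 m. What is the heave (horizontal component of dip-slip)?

158 m

heave = throw / tan(dip) = 446 / tan(70.5°) = 158 m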